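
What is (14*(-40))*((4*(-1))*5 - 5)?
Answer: 14000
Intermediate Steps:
(14*(-40))*((4*(-1))*5 - 5) = -560*(-4*5 - 5) = -560*(-20 - 5) = -560*(-25) = 14000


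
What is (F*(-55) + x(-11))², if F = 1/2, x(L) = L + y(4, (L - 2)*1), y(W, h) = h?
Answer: 10609/4 ≈ 2652.3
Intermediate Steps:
x(L) = -2 + 2*L (x(L) = L + (L - 2)*1 = L + (-2 + L)*1 = L + (-2 + L) = -2 + 2*L)
F = ½ ≈ 0.50000
(F*(-55) + x(-11))² = ((½)*(-55) + (-2 + 2*(-11)))² = (-55/2 + (-2 - 22))² = (-55/2 - 24)² = (-103/2)² = 10609/4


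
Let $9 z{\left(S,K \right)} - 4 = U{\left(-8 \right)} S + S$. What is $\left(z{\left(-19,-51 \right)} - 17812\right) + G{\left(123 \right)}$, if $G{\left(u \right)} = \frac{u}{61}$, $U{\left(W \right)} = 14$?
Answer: $- \frac{9794822}{549} \approx -17841.0$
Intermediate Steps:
$G{\left(u \right)} = \frac{u}{61}$ ($G{\left(u \right)} = u \frac{1}{61} = \frac{u}{61}$)
$z{\left(S,K \right)} = \frac{4}{9} + \frac{5 S}{3}$ ($z{\left(S,K \right)} = \frac{4}{9} + \frac{14 S + S}{9} = \frac{4}{9} + \frac{15 S}{9} = \frac{4}{9} + \frac{5 S}{3}$)
$\left(z{\left(-19,-51 \right)} - 17812\right) + G{\left(123 \right)} = \left(\left(\frac{4}{9} + \frac{5}{3} \left(-19\right)\right) - 17812\right) + \frac{1}{61} \cdot 123 = \left(\left(\frac{4}{9} - \frac{95}{3}\right) - 17812\right) + \frac{123}{61} = \left(- \frac{281}{9} - 17812\right) + \frac{123}{61} = - \frac{160589}{9} + \frac{123}{61} = - \frac{9794822}{549}$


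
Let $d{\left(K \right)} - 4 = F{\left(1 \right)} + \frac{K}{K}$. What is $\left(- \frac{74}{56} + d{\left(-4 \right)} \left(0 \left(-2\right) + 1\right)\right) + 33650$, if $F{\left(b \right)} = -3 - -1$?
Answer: $\frac{942247}{28} \approx 33652.0$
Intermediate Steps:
$F{\left(b \right)} = -2$ ($F{\left(b \right)} = -3 + 1 = -2$)
$d{\left(K \right)} = 3$ ($d{\left(K \right)} = 4 - \left(2 - \frac{K}{K}\right) = 4 + \left(-2 + 1\right) = 4 - 1 = 3$)
$\left(- \frac{74}{56} + d{\left(-4 \right)} \left(0 \left(-2\right) + 1\right)\right) + 33650 = \left(- \frac{74}{56} + 3 \left(0 \left(-2\right) + 1\right)\right) + 33650 = \left(\left(-74\right) \frac{1}{56} + 3 \left(0 + 1\right)\right) + 33650 = \left(- \frac{37}{28} + 3 \cdot 1\right) + 33650 = \left(- \frac{37}{28} + 3\right) + 33650 = \frac{47}{28} + 33650 = \frac{942247}{28}$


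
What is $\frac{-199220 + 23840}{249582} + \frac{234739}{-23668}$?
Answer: $- \frac{10456253823}{984517796} \approx -10.621$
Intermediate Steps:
$\frac{-199220 + 23840}{249582} + \frac{234739}{-23668} = \left(-175380\right) \frac{1}{249582} + 234739 \left(- \frac{1}{23668}\right) = - \frac{29230}{41597} - \frac{234739}{23668} = - \frac{10456253823}{984517796}$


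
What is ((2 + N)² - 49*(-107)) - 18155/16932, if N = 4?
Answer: 89365873/16932 ≈ 5277.9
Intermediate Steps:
((2 + N)² - 49*(-107)) - 18155/16932 = ((2 + 4)² - 49*(-107)) - 18155/16932 = (6² + 5243) - 18155*1/16932 = (36 + 5243) - 18155/16932 = 5279 - 18155/16932 = 89365873/16932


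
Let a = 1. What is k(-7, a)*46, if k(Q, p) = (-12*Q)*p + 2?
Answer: 3956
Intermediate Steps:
k(Q, p) = 2 - 12*Q*p (k(Q, p) = -12*Q*p + 2 = 2 - 12*Q*p)
k(-7, a)*46 = (2 - 12*(-7)*1)*46 = (2 + 84)*46 = 86*46 = 3956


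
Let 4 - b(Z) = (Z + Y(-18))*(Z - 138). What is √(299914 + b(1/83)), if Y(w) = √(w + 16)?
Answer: √(2066146555 + 950599*I*√2)/83 ≈ 547.65 + 0.17817*I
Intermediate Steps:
Y(w) = √(16 + w)
b(Z) = 4 - (-138 + Z)*(Z + I*√2) (b(Z) = 4 - (Z + √(16 - 18))*(Z - 138) = 4 - (Z + √(-2))*(-138 + Z) = 4 - (Z + I*√2)*(-138 + Z) = 4 - (-138 + Z)*(Z + I*√2))
√(299914 + b(1/83)) = √(299914 + (4 - (1/83)² + 138/83 + 138*I*√2 - 1*I*√2/83)) = √(299914 + (4 - (1/83)² + 138*(1/83) + 138*I*√2 - 1*I*1/83*√2)) = √(299914 + (4 - 1*1/6889 + 138/83 + 138*I*√2 - I*√2/83)) = √(299914 + (4 - 1/6889 + 138/83 + 138*I*√2 - I*√2/83)) = √(299914 + (39009/6889 + 11453*I*√2/83)) = √(2066146555/6889 + 11453*I*√2/83)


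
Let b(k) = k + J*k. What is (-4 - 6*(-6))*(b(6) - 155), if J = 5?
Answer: -3808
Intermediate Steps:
b(k) = 6*k (b(k) = k + 5*k = 6*k)
(-4 - 6*(-6))*(b(6) - 155) = (-4 - 6*(-6))*(6*6 - 155) = (-4 + 36)*(36 - 155) = 32*(-119) = -3808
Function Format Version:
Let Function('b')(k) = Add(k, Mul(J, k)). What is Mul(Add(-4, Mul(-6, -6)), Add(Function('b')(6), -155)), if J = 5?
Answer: -3808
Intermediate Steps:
Function('b')(k) = Mul(6, k) (Function('b')(k) = Add(k, Mul(5, k)) = Mul(6, k))
Mul(Add(-4, Mul(-6, -6)), Add(Function('b')(6), -155)) = Mul(Add(-4, Mul(-6, -6)), Add(Mul(6, 6), -155)) = Mul(Add(-4, 36), Add(36, -155)) = Mul(32, -119) = -3808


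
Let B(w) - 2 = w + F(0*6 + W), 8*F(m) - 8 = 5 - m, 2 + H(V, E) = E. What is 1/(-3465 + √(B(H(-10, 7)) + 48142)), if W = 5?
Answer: -77/265735 - √214/797205 ≈ -0.00030811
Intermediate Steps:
H(V, E) = -2 + E
F(m) = 13/8 - m/8 (F(m) = 1 + (5 - m)/8 = 1 + (5/8 - m/8) = 13/8 - m/8)
B(w) = 3 + w (B(w) = 2 + (w + (13/8 - (0*6 + 5)/8)) = 2 + (w + (13/8 - (0 + 5)/8)) = 2 + (w + (13/8 - ⅛*5)) = 2 + (w + (13/8 - 5/8)) = 2 + (w + 1) = 2 + (1 + w) = 3 + w)
1/(-3465 + √(B(H(-10, 7)) + 48142)) = 1/(-3465 + √((3 + (-2 + 7)) + 48142)) = 1/(-3465 + √((3 + 5) + 48142)) = 1/(-3465 + √(8 + 48142)) = 1/(-3465 + √48150) = 1/(-3465 + 15*√214)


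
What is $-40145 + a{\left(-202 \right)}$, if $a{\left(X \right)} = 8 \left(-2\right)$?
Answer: $-40161$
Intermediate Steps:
$a{\left(X \right)} = -16$
$-40145 + a{\left(-202 \right)} = -40145 - 16 = -40161$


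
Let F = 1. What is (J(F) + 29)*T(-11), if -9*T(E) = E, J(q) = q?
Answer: 110/3 ≈ 36.667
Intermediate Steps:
T(E) = -E/9
(J(F) + 29)*T(-11) = (1 + 29)*(-⅑*(-11)) = 30*(11/9) = 110/3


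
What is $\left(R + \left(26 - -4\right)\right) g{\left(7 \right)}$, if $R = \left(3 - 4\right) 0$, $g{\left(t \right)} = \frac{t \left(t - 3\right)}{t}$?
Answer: $120$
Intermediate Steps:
$g{\left(t \right)} = -3 + t$ ($g{\left(t \right)} = \frac{t \left(-3 + t\right)}{t} = -3 + t$)
$R = 0$ ($R = \left(3 - 4\right) 0 = \left(-1\right) 0 = 0$)
$\left(R + \left(26 - -4\right)\right) g{\left(7 \right)} = \left(0 + \left(26 - -4\right)\right) \left(-3 + 7\right) = \left(0 + \left(26 + 4\right)\right) 4 = \left(0 + 30\right) 4 = 30 \cdot 4 = 120$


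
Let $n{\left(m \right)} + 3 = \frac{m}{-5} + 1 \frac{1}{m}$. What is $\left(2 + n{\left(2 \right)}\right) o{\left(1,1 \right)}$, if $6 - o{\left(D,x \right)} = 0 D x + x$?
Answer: $- \frac{9}{2} \approx -4.5$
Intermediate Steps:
$o{\left(D,x \right)} = 6 - x$ ($o{\left(D,x \right)} = 6 - \left(0 D x + x\right) = 6 - \left(0 x + x\right) = 6 - \left(0 + x\right) = 6 - x$)
$n{\left(m \right)} = -3 + \frac{1}{m} - \frac{m}{5}$ ($n{\left(m \right)} = -3 + \left(\frac{m}{-5} + 1 \frac{1}{m}\right) = -3 + \left(m \left(- \frac{1}{5}\right) + \frac{1}{m}\right) = -3 - \left(- \frac{1}{m} + \frac{m}{5}\right) = -3 + \frac{1}{m} - \frac{m}{5}$)
$\left(2 + n{\left(2 \right)}\right) o{\left(1,1 \right)} = \left(2 - \left(\frac{17}{5} - \frac{1}{2}\right)\right) \left(6 - 1\right) = \left(2 - \frac{29}{10}\right) \left(6 - 1\right) = \left(2 - \frac{29}{10}\right) 5 = \left(- \frac{9}{10}\right) 5 = - \frac{9}{2}$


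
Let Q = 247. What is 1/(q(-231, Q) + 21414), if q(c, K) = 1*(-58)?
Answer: 1/21356 ≈ 4.6825e-5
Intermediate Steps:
q(c, K) = -58
1/(q(-231, Q) + 21414) = 1/(-58 + 21414) = 1/21356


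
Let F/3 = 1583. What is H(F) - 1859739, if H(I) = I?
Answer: -1854990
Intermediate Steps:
F = 4749 (F = 3*1583 = 4749)
H(F) - 1859739 = 4749 - 1859739 = -1854990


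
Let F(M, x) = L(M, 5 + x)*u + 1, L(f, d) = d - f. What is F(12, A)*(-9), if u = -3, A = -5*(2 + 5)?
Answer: -1143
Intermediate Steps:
A = -35 (A = -5*7 = -35)
F(M, x) = -14 - 3*x + 3*M (F(M, x) = ((5 + x) - M)*(-3) + 1 = (5 + x - M)*(-3) + 1 = (-15 - 3*x + 3*M) + 1 = -14 - 3*x + 3*M)
F(12, A)*(-9) = (-14 - 3*(-35) + 3*12)*(-9) = (-14 + 105 + 36)*(-9) = 127*(-9) = -1143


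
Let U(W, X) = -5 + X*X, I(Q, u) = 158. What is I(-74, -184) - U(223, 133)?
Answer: -17526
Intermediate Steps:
U(W, X) = -5 + X**2
I(-74, -184) - U(223, 133) = 158 - (-5 + 133**2) = 158 - (-5 + 17689) = 158 - 1*17684 = 158 - 17684 = -17526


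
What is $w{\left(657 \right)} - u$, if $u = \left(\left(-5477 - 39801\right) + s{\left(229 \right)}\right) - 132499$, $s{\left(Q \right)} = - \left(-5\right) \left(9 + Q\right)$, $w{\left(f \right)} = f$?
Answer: $177244$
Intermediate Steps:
$s{\left(Q \right)} = 45 + 5 Q$ ($s{\left(Q \right)} = - (-45 - 5 Q) = 45 + 5 Q$)
$u = -176587$ ($u = \left(\left(-5477 - 39801\right) + \left(45 + 5 \cdot 229\right)\right) - 132499 = \left(-45278 + \left(45 + 1145\right)\right) - 132499 = \left(-45278 + 1190\right) - 132499 = -44088 - 132499 = -176587$)
$w{\left(657 \right)} - u = 657 - -176587 = 657 + 176587 = 177244$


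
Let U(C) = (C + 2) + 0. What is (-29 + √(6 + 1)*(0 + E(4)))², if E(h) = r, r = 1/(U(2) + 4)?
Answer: (232 - √7)²/64 ≈ 821.93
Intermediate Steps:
U(C) = 2 + C (U(C) = (2 + C) + 0 = 2 + C)
r = ⅛ (r = 1/((2 + 2) + 4) = 1/(4 + 4) = 1/8 = ⅛ ≈ 0.12500)
E(h) = ⅛
(-29 + √(6 + 1)*(0 + E(4)))² = (-29 + √(6 + 1)*(0 + ⅛))² = (-29 + √7*(⅛))² = (-29 + √7/8)²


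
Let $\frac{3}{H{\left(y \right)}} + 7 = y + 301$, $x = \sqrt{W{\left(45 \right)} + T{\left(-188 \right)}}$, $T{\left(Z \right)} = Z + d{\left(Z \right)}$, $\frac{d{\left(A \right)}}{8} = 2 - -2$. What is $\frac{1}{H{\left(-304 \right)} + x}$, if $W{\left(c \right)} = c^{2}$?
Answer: $\frac{10}{62297} + \frac{100 \sqrt{1869}}{186891} \approx 0.023293$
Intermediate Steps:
$d{\left(A \right)} = 32$ ($d{\left(A \right)} = 8 \left(2 - -2\right) = 8 \left(2 + 2\right) = 8 \cdot 4 = 32$)
$T{\left(Z \right)} = 32 + Z$ ($T{\left(Z \right)} = Z + 32 = 32 + Z$)
$x = \sqrt{1869}$ ($x = \sqrt{45^{2} + \left(32 - 188\right)} = \sqrt{2025 - 156} = \sqrt{1869} \approx 43.232$)
$H{\left(y \right)} = \frac{3}{294 + y}$ ($H{\left(y \right)} = \frac{3}{-7 + \left(y + 301\right)} = \frac{3}{-7 + \left(301 + y\right)} = \frac{3}{294 + y}$)
$\frac{1}{H{\left(-304 \right)} + x} = \frac{1}{\frac{3}{294 - 304} + \sqrt{1869}} = \frac{1}{\frac{3}{-10} + \sqrt{1869}} = \frac{1}{3 \left(- \frac{1}{10}\right) + \sqrt{1869}} = \frac{1}{- \frac{3}{10} + \sqrt{1869}}$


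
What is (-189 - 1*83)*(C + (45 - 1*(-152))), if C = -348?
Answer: 41072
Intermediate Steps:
(-189 - 1*83)*(C + (45 - 1*(-152))) = (-189 - 1*83)*(-348 + (45 - 1*(-152))) = (-189 - 83)*(-348 + (45 + 152)) = -272*(-348 + 197) = -272*(-151) = 41072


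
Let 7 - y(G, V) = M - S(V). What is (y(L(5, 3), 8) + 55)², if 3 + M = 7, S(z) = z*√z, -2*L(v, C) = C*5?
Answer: 3876 + 1856*√2 ≈ 6500.8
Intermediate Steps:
L(v, C) = -5*C/2 (L(v, C) = -C*5/2 = -5*C/2)
S(z) = z^(3/2)
M = 4 (M = -3 + 7 = 4)
y(G, V) = 3 + V^(3/2) (y(G, V) = 7 - (4 - V^(3/2)) = 7 + (-4 + V^(3/2)) = 3 + V^(3/2))
(y(L(5, 3), 8) + 55)² = ((3 + 8^(3/2)) + 55)² = ((3 + 16*√2) + 55)² = (58 + 16*√2)²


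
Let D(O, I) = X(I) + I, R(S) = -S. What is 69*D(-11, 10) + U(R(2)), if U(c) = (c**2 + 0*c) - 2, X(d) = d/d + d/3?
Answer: 991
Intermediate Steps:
X(d) = 1 + d/3 (X(d) = 1 + d*(1/3) = 1 + d/3)
U(c) = -2 + c**2 (U(c) = (c**2 + 0) - 2 = c**2 - 2 = -2 + c**2)
D(O, I) = 1 + 4*I/3 (D(O, I) = (1 + I/3) + I = 1 + 4*I/3)
69*D(-11, 10) + U(R(2)) = 69*(1 + (4/3)*10) + (-2 + (-1*2)**2) = 69*(1 + 40/3) + (-2 + (-2)**2) = 69*(43/3) + (-2 + 4) = 989 + 2 = 991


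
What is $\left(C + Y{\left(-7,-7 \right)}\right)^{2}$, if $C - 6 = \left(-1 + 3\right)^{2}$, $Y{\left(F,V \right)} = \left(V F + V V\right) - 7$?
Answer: $10201$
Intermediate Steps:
$Y{\left(F,V \right)} = -7 + V^{2} + F V$ ($Y{\left(F,V \right)} = \left(F V + V^{2}\right) - 7 = \left(V^{2} + F V\right) - 7 = -7 + V^{2} + F V$)
$C = 10$ ($C = 6 + \left(-1 + 3\right)^{2} = 6 + 2^{2} = 6 + 4 = 10$)
$\left(C + Y{\left(-7,-7 \right)}\right)^{2} = \left(10 - \left(-42 - 49\right)\right)^{2} = \left(10 + \left(-7 + 49 + 49\right)\right)^{2} = \left(10 + 91\right)^{2} = 101^{2} = 10201$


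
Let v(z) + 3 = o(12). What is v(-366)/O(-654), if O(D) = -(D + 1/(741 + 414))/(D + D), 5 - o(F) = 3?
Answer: 1510740/755369 ≈ 2.0000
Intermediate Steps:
o(F) = 2 (o(F) = 5 - 1*3 = 5 - 3 = 2)
v(z) = -1 (v(z) = -3 + 2 = -1)
O(D) = -(1/1155 + D)/(2*D) (O(D) = -(D + 1/1155)/(2*D) = -(D + 1/1155)*1/(2*D) = -(1/1155 + D)*1/(2*D) = -(1/1155 + D)/(2*D))
v(-366)/O(-654) = -1/((1/2310)*(-1 - 1155*(-654))/(-654)) = -1/((1/2310)*(-1/654)*(-1 + 755370)) = -1/((1/2310)*(-1/654)*755369) = -1/(-755369/1510740) = -1*(-1510740/755369) = 1510740/755369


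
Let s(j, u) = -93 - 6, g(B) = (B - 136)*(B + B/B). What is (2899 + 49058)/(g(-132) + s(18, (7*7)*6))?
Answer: 51957/35009 ≈ 1.4841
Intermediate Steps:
g(B) = (1 + B)*(-136 + B) (g(B) = (-136 + B)*(B + 1) = (-136 + B)*(1 + B) = (1 + B)*(-136 + B))
s(j, u) = -99
(2899 + 49058)/(g(-132) + s(18, (7*7)*6)) = (2899 + 49058)/((-136 + (-132)**2 - 135*(-132)) - 99) = 51957/((-136 + 17424 + 17820) - 99) = 51957/(35108 - 99) = 51957/35009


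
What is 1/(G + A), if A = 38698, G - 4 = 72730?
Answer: 1/111432 ≈ 8.9741e-6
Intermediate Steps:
G = 72734 (G = 4 + 72730 = 72734)
1/(G + A) = 1/(72734 + 38698) = 1/111432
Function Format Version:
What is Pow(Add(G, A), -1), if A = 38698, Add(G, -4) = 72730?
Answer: Rational(1, 111432) ≈ 8.9741e-6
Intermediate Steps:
G = 72734 (G = Add(4, 72730) = 72734)
Pow(Add(G, A), -1) = Pow(Add(72734, 38698), -1) = Pow(111432, -1) = Rational(1, 111432)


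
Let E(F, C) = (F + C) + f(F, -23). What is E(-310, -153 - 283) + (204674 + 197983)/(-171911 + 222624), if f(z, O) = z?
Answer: -53150271/50713 ≈ -1048.1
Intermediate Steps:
E(F, C) = C + 2*F (E(F, C) = (F + C) + F = (C + F) + F = C + 2*F)
E(-310, -153 - 283) + (204674 + 197983)/(-171911 + 222624) = ((-153 - 283) + 2*(-310)) + (204674 + 197983)/(-171911 + 222624) = (-436 - 620) + 402657/50713 = -1056 + 402657*(1/50713) = -1056 + 402657/50713 = -53150271/50713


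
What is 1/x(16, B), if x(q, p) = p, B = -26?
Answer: -1/26 ≈ -0.038462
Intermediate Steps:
1/x(16, B) = 1/(-26) = -1/26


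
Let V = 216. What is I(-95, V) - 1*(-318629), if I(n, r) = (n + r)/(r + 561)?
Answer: 247574854/777 ≈ 3.1863e+5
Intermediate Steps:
I(n, r) = (n + r)/(561 + r)
I(-95, V) - 1*(-318629) = (-95 + 216)/(561 + 216) - 1*(-318629) = 121/777 + 318629 = 247574854/777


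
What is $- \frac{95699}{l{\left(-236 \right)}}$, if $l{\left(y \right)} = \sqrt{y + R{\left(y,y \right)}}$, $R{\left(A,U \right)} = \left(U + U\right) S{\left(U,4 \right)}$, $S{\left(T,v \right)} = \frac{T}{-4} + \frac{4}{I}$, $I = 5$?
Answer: $\frac{95699 i \sqrt{19765}}{23718} \approx 567.25 i$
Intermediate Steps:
$S{\left(T,v \right)} = \frac{4}{5} - \frac{T}{4}$ ($S{\left(T,v \right)} = \frac{T}{-4} + \frac{4}{5} = T \left(- \frac{1}{4}\right) + 4 \cdot \frac{1}{5} = - \frac{T}{4} + \frac{4}{5} = \frac{4}{5} - \frac{T}{4}$)
$R{\left(A,U \right)} = 2 U \left(\frac{4}{5} - \frac{U}{4}\right)$ ($R{\left(A,U \right)} = \left(U + U\right) \left(\frac{4}{5} - \frac{U}{4}\right) = 2 U \left(\frac{4}{5} - \frac{U}{4}\right)$)
$l{\left(y \right)} = \sqrt{y + \frac{y \left(16 - 5 y\right)}{10}}$
$- \frac{95699}{l{\left(-236 \right)}} = - \frac{95699}{\frac{1}{10} \sqrt{10} \sqrt{- 236 \left(26 - -1180\right)}} = - \frac{95699}{\frac{1}{10} \sqrt{10} \sqrt{- 236 \left(26 + 1180\right)}} = - \frac{95699}{\frac{1}{10} \sqrt{10} \sqrt{\left(-236\right) 1206}} = - \frac{95699}{\frac{1}{10} \sqrt{10} \sqrt{-284616}} = - \frac{95699}{\frac{1}{10} \sqrt{10} \cdot 6 i \sqrt{7906}} = - \frac{95699}{\frac{6}{5} i \sqrt{19765}} = - 95699 \left(- \frac{i \sqrt{19765}}{23718}\right) = \frac{95699 i \sqrt{19765}}{23718}$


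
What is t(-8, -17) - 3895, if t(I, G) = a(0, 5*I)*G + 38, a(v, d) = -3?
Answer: -3806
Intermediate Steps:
t(I, G) = 38 - 3*G (t(I, G) = -3*G + 38 = 38 - 3*G)
t(-8, -17) - 3895 = (38 - 3*(-17)) - 3895 = (38 + 51) - 3895 = 89 - 3895 = -3806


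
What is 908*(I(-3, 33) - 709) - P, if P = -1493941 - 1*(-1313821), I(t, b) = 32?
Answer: -434596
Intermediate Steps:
P = -180120 (P = -1493941 + 1313821 = -180120)
908*(I(-3, 33) - 709) - P = 908*(32 - 709) - 1*(-180120) = 908*(-677) + 180120 = -614716 + 180120 = -434596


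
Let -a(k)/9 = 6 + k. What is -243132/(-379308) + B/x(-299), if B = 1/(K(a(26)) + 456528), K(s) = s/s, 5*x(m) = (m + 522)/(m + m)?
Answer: 2062596186477/3217984810903 ≈ 0.64096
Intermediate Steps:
x(m) = (522 + m)/(10*m) (x(m) = ((m + 522)/(m + m))/5 = ((522 + m)/((2*m)))/5 = ((522 + m)*(1/(2*m)))/5 = ((522 + m)/(2*m))/5 = (522 + m)/(10*m))
a(k) = -54 - 9*k (a(k) = -9*(6 + k) = -54 - 9*k)
K(s) = 1
B = 1/456529 (B = 1/(1 + 456528) = 1/456529 ≈ 2.1904e-6)
-243132/(-379308) + B/x(-299) = -243132/(-379308) + 1/(456529*(((1/10)*(522 - 299)/(-299)))) = -243132*(-1/379308) + 1/(456529*(((1/10)*(-1/299)*223))) = 20261/31609 + 1/(456529*(-223/2990)) = 20261/31609 + (1/456529)*(-2990/223) = 20261/31609 - 2990/101805967 = 2062596186477/3217984810903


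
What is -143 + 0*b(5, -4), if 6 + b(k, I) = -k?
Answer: -143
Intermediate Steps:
b(k, I) = -6 - k
-143 + 0*b(5, -4) = -143 + 0*(-6 - 1*5) = -143 + 0*(-6 - 5) = -143 + 0*(-11) = -143 + 0 = -143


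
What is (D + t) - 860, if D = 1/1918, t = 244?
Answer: -1181487/1918 ≈ -616.00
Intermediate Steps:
D = 1/1918 ≈ 0.00052138
(D + t) - 860 = (1/1918 + 244) - 860 = 467993/1918 - 860 = -1181487/1918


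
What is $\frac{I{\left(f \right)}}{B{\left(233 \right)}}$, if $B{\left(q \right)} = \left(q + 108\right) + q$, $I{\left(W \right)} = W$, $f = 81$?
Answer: $\frac{81}{574} \approx 0.14111$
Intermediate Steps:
$B{\left(q \right)} = 108 + 2 q$ ($B{\left(q \right)} = \left(108 + q\right) + q = 108 + 2 q$)
$\frac{I{\left(f \right)}}{B{\left(233 \right)}} = \frac{81}{108 + 2 \cdot 233} = \frac{81}{108 + 466} = \frac{81}{574}$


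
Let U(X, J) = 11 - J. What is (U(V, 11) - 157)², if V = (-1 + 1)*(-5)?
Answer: 24649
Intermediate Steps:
V = 0 (V = 0*(-5) = 0)
(U(V, 11) - 157)² = ((11 - 1*11) - 157)² = ((11 - 11) - 157)² = (0 - 157)² = (-157)² = 24649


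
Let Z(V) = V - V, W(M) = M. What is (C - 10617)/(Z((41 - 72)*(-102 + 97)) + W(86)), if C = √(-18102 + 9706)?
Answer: -10617/86 + I*√2099/43 ≈ -123.45 + 1.0655*I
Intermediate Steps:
Z(V) = 0
C = 2*I*√2099 (C = √(-8396) = 2*I*√2099 ≈ 91.63*I)
(C - 10617)/(Z((41 - 72)*(-102 + 97)) + W(86)) = (2*I*√2099 - 10617)/(0 + 86) = (-10617 + 2*I*√2099)/86 = (-10617 + 2*I*√2099)*(1/86) = -10617/86 + I*√2099/43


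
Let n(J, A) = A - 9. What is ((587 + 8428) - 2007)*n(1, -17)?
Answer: -182208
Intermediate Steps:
n(J, A) = -9 + A
((587 + 8428) - 2007)*n(1, -17) = ((587 + 8428) - 2007)*(-9 - 17) = (9015 - 2007)*(-26) = 7008*(-26) = -182208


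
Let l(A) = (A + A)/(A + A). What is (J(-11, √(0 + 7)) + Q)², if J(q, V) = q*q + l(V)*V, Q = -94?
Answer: (27 + √7)² ≈ 878.87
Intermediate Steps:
l(A) = 1 (l(A) = (2*A)/((2*A)) = (2*A)*(1/(2*A)) = 1)
J(q, V) = V + q² (J(q, V) = q*q + 1*V = q² + V = V + q²)
(J(-11, √(0 + 7)) + Q)² = ((√(0 + 7) + (-11)²) - 94)² = ((√7 + 121) - 94)² = ((121 + √7) - 94)² = (27 + √7)²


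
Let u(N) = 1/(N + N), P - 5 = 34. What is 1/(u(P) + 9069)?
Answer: 78/707383 ≈ 0.00011027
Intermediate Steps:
P = 39 (P = 5 + 34 = 39)
u(N) = 1/(2*N)
1/(u(P) + 9069) = 1/((1/2)/39 + 9069) = 1/((1/2)*(1/39) + 9069) = 1/(1/78 + 9069) = 1/(707383/78) = 78/707383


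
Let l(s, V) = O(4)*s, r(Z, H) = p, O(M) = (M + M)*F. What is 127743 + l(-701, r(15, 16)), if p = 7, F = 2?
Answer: 116527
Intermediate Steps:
O(M) = 4*M (O(M) = (M + M)*2 = (2*M)*2 = 4*M)
r(Z, H) = 7
l(s, V) = 16*s (l(s, V) = (4*4)*s = 16*s)
127743 + l(-701, r(15, 16)) = 127743 + 16*(-701) = 127743 - 11216 = 116527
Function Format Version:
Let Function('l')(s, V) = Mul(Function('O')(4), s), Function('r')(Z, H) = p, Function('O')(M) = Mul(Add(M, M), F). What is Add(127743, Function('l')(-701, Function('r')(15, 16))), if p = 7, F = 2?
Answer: 116527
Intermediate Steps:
Function('O')(M) = Mul(4, M) (Function('O')(M) = Mul(Add(M, M), 2) = Mul(Mul(2, M), 2) = Mul(4, M))
Function('r')(Z, H) = 7
Function('l')(s, V) = Mul(16, s) (Function('l')(s, V) = Mul(Mul(4, 4), s) = Mul(16, s))
Add(127743, Function('l')(-701, Function('r')(15, 16))) = Add(127743, Mul(16, -701)) = Add(127743, -11216) = 116527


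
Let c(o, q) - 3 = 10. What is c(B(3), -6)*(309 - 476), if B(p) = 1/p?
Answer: -2171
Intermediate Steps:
c(o, q) = 13 (c(o, q) = 3 + 10 = 13)
c(B(3), -6)*(309 - 476) = 13*(309 - 476) = 13*(-167) = -2171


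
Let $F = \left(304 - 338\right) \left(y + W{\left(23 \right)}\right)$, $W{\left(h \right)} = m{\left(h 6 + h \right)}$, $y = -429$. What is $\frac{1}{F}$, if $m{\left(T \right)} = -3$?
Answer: $\frac{1}{14688} \approx 6.8083 \cdot 10^{-5}$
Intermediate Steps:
$W{\left(h \right)} = -3$
$F = 14688$ ($F = \left(304 - 338\right) \left(-429 - 3\right) = \left(-34\right) \left(-432\right) = 14688$)
$\frac{1}{F} = \frac{1}{14688}$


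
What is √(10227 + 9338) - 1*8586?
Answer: -8586 + √19565 ≈ -8446.1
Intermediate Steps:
√(10227 + 9338) - 1*8586 = √19565 - 8586 = -8586 + √19565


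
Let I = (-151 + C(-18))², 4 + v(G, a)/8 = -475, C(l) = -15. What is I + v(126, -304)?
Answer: 23724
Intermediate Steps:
v(G, a) = -3832 (v(G, a) = -32 + 8*(-475) = -32 - 3800 = -3832)
I = 27556 (I = (-151 - 15)² = (-166)² = 27556)
I + v(126, -304) = 27556 - 3832 = 23724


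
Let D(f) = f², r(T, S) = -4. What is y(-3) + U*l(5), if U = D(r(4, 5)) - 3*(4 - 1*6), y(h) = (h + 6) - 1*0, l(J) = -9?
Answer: -195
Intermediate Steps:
y(h) = 6 + h (y(h) = (6 + h) + 0 = 6 + h)
U = 22 (U = (-4)² - 3*(4 - 1*6) = 16 - 3*(4 - 6) = 16 - 3*(-2) = 16 + 6 = 22)
y(-3) + U*l(5) = (6 - 3) + 22*(-9) = 3 - 198 = -195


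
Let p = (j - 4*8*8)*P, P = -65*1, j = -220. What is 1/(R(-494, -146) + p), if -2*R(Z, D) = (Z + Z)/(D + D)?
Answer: 146/4516993 ≈ 3.2322e-5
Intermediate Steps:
R(Z, D) = -Z/(2*D) (R(Z, D) = -(Z + Z)/(2*(D + D)) = -2*Z/(2*(2*D)) = -2*Z*1/(2*D)/2 = -Z/(2*D))
P = -65
p = 30940 (p = (-220 - 4*8*8)*(-65) = (-220 - 32*8)*(-65) = (-220 - 256)*(-65) = -476*(-65) = 30940)
1/(R(-494, -146) + p) = 1/(-1/2*(-494)/(-146) + 30940) = 1/(-1/2*(-494)*(-1/146) + 30940) = 1/(-247/146 + 30940) = 1/(4516993/146) = 146/4516993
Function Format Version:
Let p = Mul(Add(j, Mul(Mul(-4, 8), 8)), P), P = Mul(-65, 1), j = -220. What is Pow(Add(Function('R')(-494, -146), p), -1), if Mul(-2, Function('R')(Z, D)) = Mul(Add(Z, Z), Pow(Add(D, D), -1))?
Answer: Rational(146, 4516993) ≈ 3.2322e-5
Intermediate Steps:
Function('R')(Z, D) = Mul(Rational(-1, 2), Z, Pow(D, -1)) (Function('R')(Z, D) = Mul(Rational(-1, 2), Mul(Add(Z, Z), Pow(Add(D, D), -1))) = Mul(Rational(-1, 2), Mul(Mul(2, Z), Pow(Mul(2, D), -1))) = Mul(Rational(-1, 2), Mul(Mul(2, Z), Mul(Rational(1, 2), Pow(D, -1)))) = Mul(Rational(-1, 2), Mul(Z, Pow(D, -1))) = Mul(Rational(-1, 2), Z, Pow(D, -1)))
P = -65
p = 30940 (p = Mul(Add(-220, Mul(Mul(-4, 8), 8)), -65) = Mul(Add(-220, Mul(-32, 8)), -65) = Mul(Add(-220, -256), -65) = Mul(-476, -65) = 30940)
Pow(Add(Function('R')(-494, -146), p), -1) = Pow(Add(Mul(Rational(-1, 2), -494, Pow(-146, -1)), 30940), -1) = Pow(Add(Mul(Rational(-1, 2), -494, Rational(-1, 146)), 30940), -1) = Pow(Add(Rational(-247, 146), 30940), -1) = Pow(Rational(4516993, 146), -1) = Rational(146, 4516993)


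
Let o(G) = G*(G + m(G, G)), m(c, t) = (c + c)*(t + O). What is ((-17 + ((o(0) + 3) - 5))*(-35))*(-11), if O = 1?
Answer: -7315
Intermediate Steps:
m(c, t) = 2*c*(1 + t) (m(c, t) = (c + c)*(t + 1) = (2*c)*(1 + t) = 2*c*(1 + t))
o(G) = G*(G + 2*G*(1 + G))
((-17 + ((o(0) + 3) - 5))*(-35))*(-11) = ((-17 + ((0²*(3 + 2*0) + 3) - 5))*(-35))*(-11) = ((-17 + ((0*(3 + 0) + 3) - 5))*(-35))*(-11) = ((-17 + ((0*3 + 3) - 5))*(-35))*(-11) = ((-17 + ((0 + 3) - 5))*(-35))*(-11) = ((-17 + (3 - 5))*(-35))*(-11) = ((-17 - 2)*(-35))*(-11) = -19*(-35)*(-11) = 665*(-11) = -7315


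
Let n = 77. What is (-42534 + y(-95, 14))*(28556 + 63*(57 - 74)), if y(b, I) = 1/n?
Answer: -90016590745/77 ≈ -1.1690e+9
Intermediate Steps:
y(b, I) = 1/77
(-42534 + y(-95, 14))*(28556 + 63*(57 - 74)) = (-42534 + 1/77)*(28556 + 63*(57 - 74)) = -3275117*(28556 + 63*(-17))/77 = -3275117*(28556 - 1071)/77 = -3275117/77*27485 = -90016590745/77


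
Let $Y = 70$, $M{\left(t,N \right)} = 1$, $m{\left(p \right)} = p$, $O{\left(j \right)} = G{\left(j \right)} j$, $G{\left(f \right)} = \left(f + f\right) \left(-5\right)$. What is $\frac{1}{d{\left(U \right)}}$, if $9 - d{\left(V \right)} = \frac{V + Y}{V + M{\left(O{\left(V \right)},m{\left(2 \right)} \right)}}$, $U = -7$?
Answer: $\frac{2}{39} \approx 0.051282$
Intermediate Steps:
$G{\left(f \right)} = - 10 f$ ($G{\left(f \right)} = 2 f \left(-5\right) = - 10 f$)
$O{\left(j \right)} = - 10 j^{2}$ ($O{\left(j \right)} = - 10 j j = - 10 j^{2}$)
$d{\left(V \right)} = 9 - \frac{70 + V}{1 + V}$ ($d{\left(V \right)} = 9 - \frac{V + 70}{V + 1} = 9 - \frac{70 + V}{1 + V}$)
$\frac{1}{d{\left(U \right)}} = \frac{1}{\frac{1}{1 - 7} \left(-61 + 8 \left(-7\right)\right)} = \frac{1}{\frac{1}{-6} \left(-61 - 56\right)} = \frac{1}{\left(- \frac{1}{6}\right) \left(-117\right)} = \frac{1}{\frac{39}{2}} = \frac{2}{39}$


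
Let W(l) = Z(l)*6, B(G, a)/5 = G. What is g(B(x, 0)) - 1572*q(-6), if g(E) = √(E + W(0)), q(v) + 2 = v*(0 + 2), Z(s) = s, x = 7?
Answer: 22008 + √35 ≈ 22014.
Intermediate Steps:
B(G, a) = 5*G
W(l) = 6*l (W(l) = l*6 = 6*l)
q(v) = -2 + 2*v (q(v) = -2 + v*(0 + 2) = -2 + v*2 = -2 + 2*v)
g(E) = √E (g(E) = √(E + 6*0) = √(E + 0) = √E)
g(B(x, 0)) - 1572*q(-6) = √(5*7) - 1572*(-2 + 2*(-6)) = √35 - 1572*(-2 - 12) = √35 - 1572*(-14) = √35 + 22008 = 22008 + √35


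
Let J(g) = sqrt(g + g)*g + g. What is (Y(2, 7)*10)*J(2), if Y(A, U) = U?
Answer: 420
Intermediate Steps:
J(g) = g + sqrt(2)*g**(3/2) (J(g) = sqrt(2*g)*g + g = (sqrt(2)*sqrt(g))*g + g = sqrt(2)*g**(3/2) + g = g + sqrt(2)*g**(3/2))
(Y(2, 7)*10)*J(2) = (7*10)*(2 + sqrt(2)*2**(3/2)) = 70*(2 + sqrt(2)*(2*sqrt(2))) = 70*(2 + 4) = 70*6 = 420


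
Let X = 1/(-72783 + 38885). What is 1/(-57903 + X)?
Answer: -33898/1962795895 ≈ -1.7270e-5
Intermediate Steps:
X = -1/33898 (X = 1/(-33898) = -1/33898 ≈ -2.9500e-5)
1/(-57903 + X) = 1/(-57903 - 1/33898) = 1/(-1962795895/33898) = -33898/1962795895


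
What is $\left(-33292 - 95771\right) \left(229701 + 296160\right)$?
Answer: $-67869198243$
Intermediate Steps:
$\left(-33292 - 95771\right) \left(229701 + 296160\right) = \left(-129063\right) 525861 = -67869198243$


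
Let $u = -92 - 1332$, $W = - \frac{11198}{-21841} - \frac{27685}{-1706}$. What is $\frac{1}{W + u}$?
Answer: $- \frac{37260746}{52435530431} \approx -0.0007106$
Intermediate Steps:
$W = \frac{623771873}{37260746}$ ($W = \left(-11198\right) \left(- \frac{1}{21841}\right) - - \frac{27685}{1706} = \frac{11198}{21841} + \frac{27685}{1706} = \frac{623771873}{37260746} \approx 16.741$)
$u = -1424$ ($u = -92 - 1332 = -1424$)
$\frac{1}{W + u} = \frac{1}{\frac{623771873}{37260746} - 1424} = \frac{1}{- \frac{52435530431}{37260746}} = - \frac{37260746}{52435530431}$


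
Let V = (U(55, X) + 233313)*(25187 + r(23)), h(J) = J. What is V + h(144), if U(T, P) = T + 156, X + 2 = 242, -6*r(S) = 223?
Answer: 17619269470/3 ≈ 5.8731e+9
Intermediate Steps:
r(S) = -223/6 (r(S) = -1/6*223 = -223/6)
X = 240 (X = -2 + 242 = 240)
U(T, P) = 156 + T
V = 17619269038/3 (V = ((156 + 55) + 233313)*(25187 - 223/6) = (211 + 233313)*(150899/6) = 233524*(150899/6) = 17619269038/3 ≈ 5.8731e+9)
V + h(144) = 17619269038/3 + 144 = 17619269470/3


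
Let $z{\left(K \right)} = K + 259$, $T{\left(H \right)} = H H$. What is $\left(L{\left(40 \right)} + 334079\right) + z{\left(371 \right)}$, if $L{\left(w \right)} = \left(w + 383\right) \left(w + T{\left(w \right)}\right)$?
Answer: $1028429$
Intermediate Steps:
$T{\left(H \right)} = H^{2}$
$L{\left(w \right)} = \left(383 + w\right) \left(w + w^{2}\right)$ ($L{\left(w \right)} = \left(w + 383\right) \left(w + w^{2}\right) = \left(383 + w\right) \left(w + w^{2}\right)$)
$z{\left(K \right)} = 259 + K$
$\left(L{\left(40 \right)} + 334079\right) + z{\left(371 \right)} = \left(40 \left(383 + 40^{2} + 384 \cdot 40\right) + 334079\right) + \left(259 + 371\right) = \left(40 \left(383 + 1600 + 15360\right) + 334079\right) + 630 = \left(40 \cdot 17343 + 334079\right) + 630 = \left(693720 + 334079\right) + 630 = 1027799 + 630 = 1028429$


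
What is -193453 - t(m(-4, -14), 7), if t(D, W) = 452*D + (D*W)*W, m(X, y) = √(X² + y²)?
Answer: -193453 - 1002*√53 ≈ -2.0075e+5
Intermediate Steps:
t(D, W) = 452*D + D*W²
-193453 - t(m(-4, -14), 7) = -193453 - √((-4)² + (-14)²)*(452 + 7²) = -193453 - √(16 + 196)*(452 + 49) = -193453 - √212*501 = -193453 - 2*√53*501 = -193453 - 1002*√53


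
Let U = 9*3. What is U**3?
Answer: 19683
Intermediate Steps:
U = 27
U**3 = 27**3 = 19683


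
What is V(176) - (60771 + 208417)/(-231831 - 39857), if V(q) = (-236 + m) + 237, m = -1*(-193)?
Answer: 13244165/67922 ≈ 194.99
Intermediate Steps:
m = 193
V(q) = 194 (V(q) = (-236 + 193) + 237 = -43 + 237 = 194)
V(176) - (60771 + 208417)/(-231831 - 39857) = 194 - (60771 + 208417)/(-231831 - 39857) = 194 - 269188/(-271688) = 194 - 269188*(-1)/271688 = 194 - 1*(-67297/67922) = 194 + 67297/67922 = 13244165/67922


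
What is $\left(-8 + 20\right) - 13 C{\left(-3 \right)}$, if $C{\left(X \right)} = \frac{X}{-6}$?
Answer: $\frac{11}{2} \approx 5.5$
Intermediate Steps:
$C{\left(X \right)} = - \frac{X}{6}$ ($C{\left(X \right)} = X \left(- \frac{1}{6}\right) = - \frac{X}{6}$)
$\left(-8 + 20\right) - 13 C{\left(-3 \right)} = \left(-8 + 20\right) - 13 \left(\left(- \frac{1}{6}\right) \left(-3\right)\right) = 12 - \frac{13}{2} = \frac{11}{2}$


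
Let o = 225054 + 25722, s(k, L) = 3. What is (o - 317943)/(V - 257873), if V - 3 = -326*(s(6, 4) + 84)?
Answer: 67167/286232 ≈ 0.23466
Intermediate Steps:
o = 250776
V = -28359 (V = 3 - 326*(3 + 84) = 3 - 326*87 = 3 - 28362 = -28359)
(o - 317943)/(V - 257873) = (250776 - 317943)/(-28359 - 257873) = -67167/(-286232) = -67167*(-1/286232) = 67167/286232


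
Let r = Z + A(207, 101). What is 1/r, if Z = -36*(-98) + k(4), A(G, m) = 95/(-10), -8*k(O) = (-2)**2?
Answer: 1/3518 ≈ 0.00028425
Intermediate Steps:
k(O) = -1/2 (k(O) = -1/8*(-2)**2 = -1/8*4 = -1/2)
A(G, m) = -19/2 (A(G, m) = 95*(-1/10) = -19/2)
Z = 7055/2 (Z = -36*(-98) - 1/2 = 3528 - 1/2 = 7055/2 ≈ 3527.5)
r = 3518 (r = 7055/2 - 19/2 = 3518)
1/r = 1/3518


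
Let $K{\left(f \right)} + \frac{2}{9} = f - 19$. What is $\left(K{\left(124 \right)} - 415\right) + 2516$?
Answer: $\frac{19852}{9} \approx 2205.8$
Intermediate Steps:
$K{\left(f \right)} = - \frac{173}{9} + f$ ($K{\left(f \right)} = - \frac{2}{9} + \left(f - 19\right) = - \frac{2}{9} + \left(-19 + f\right) = - \frac{173}{9} + f$)
$\left(K{\left(124 \right)} - 415\right) + 2516 = \left(\left(- \frac{173}{9} + 124\right) - 415\right) + 2516 = \left(\frac{943}{9} - 415\right) + 2516 = - \frac{2792}{9} + 2516 = \frac{19852}{9}$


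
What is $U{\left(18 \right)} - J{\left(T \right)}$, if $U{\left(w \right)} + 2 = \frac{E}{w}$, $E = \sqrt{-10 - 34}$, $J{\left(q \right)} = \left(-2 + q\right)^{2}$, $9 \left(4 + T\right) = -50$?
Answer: $- \frac{10978}{81} + \frac{i \sqrt{11}}{9} \approx -135.53 + 0.36851 i$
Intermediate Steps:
$T = - \frac{86}{9}$ ($T = -4 + \frac{1}{9} \left(-50\right) = -4 - \frac{50}{9} = - \frac{86}{9} \approx -9.5556$)
$E = 2 i \sqrt{11}$ ($E = \sqrt{-44} = 2 i \sqrt{11} \approx 6.6332 i$)
$U{\left(w \right)} = -2 + \frac{2 i \sqrt{11}}{w}$
$U{\left(18 \right)} - J{\left(T \right)} = \left(-2 + \frac{2 i \sqrt{11}}{18}\right) - \left(-2 - \frac{86}{9}\right)^{2} = \left(-2 + 2 i \sqrt{11} \cdot \frac{1}{18}\right) - \left(- \frac{104}{9}\right)^{2} = \left(-2 + \frac{i \sqrt{11}}{9}\right) - \frac{10816}{81} = - \frac{10978}{81} + \frac{i \sqrt{11}}{9}$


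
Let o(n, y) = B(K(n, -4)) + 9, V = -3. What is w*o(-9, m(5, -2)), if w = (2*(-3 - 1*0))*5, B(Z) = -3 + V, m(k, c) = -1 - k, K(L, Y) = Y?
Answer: -90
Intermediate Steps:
B(Z) = -6 (B(Z) = -3 - 3 = -6)
o(n, y) = 3 (o(n, y) = -6 + 9 = 3)
w = -30 (w = (2*(-3 + 0))*5 = (2*(-3))*5 = -6*5 = -30)
w*o(-9, m(5, -2)) = -30*3 = -90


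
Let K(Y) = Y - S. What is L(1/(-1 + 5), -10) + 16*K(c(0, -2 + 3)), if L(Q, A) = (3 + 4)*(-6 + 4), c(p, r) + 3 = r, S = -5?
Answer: 34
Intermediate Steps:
c(p, r) = -3 + r
L(Q, A) = -14 (L(Q, A) = 7*(-2) = -14)
K(Y) = 5 + Y (K(Y) = Y - 1*(-5) = Y + 5 = 5 + Y)
L(1/(-1 + 5), -10) + 16*K(c(0, -2 + 3)) = -14 + 16*(5 + (-3 + (-2 + 3))) = -14 + 16*(5 + (-3 + 1)) = -14 + 16*(5 - 2) = -14 + 16*3 = -14 + 48 = 34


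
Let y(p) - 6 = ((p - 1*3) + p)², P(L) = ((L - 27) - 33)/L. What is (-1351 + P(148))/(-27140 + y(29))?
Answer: 49965/892033 ≈ 0.056013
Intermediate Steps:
P(L) = (-60 + L)/L (P(L) = ((-27 + L) - 33)/L = (-60 + L)/L)
y(p) = 6 + (-3 + 2*p)² (y(p) = 6 + ((p - 1*3) + p)² = 6 + ((p - 3) + p)² = 6 + ((-3 + p) + p)² = 6 + (-3 + 2*p)²)
(-1351 + P(148))/(-27140 + y(29)) = (-1351 + (-60 + 148)/148)/(-27140 + (6 + (-3 + 2*29)²)) = (-1351 + (1/148)*88)/(-27140 + (6 + (-3 + 58)²)) = (-1351 + 22/37)/(-27140 + (6 + 55²)) = -49965/(37*(-27140 + (6 + 3025))) = -49965/(37*(-27140 + 3031)) = -49965/37/(-24109) = -49965/37*(-1/24109) = 49965/892033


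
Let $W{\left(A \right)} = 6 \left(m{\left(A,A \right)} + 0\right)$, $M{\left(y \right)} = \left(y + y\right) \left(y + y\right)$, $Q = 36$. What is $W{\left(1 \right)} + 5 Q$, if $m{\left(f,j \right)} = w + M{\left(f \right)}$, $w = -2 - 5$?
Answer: $162$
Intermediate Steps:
$M{\left(y \right)} = 4 y^{2}$ ($M{\left(y \right)} = 2 y 2 y = 4 y^{2}$)
$w = -7$ ($w = -2 - 5 = -7$)
$m{\left(f,j \right)} = -7 + 4 f^{2}$
$W{\left(A \right)} = -42 + 24 A^{2}$ ($W{\left(A \right)} = 6 \left(\left(-7 + 4 A^{2}\right) + 0\right) = 6 \left(-7 + 4 A^{2}\right) = -42 + 24 A^{2}$)
$W{\left(1 \right)} + 5 Q = \left(-42 + 24 \cdot 1^{2}\right) + 5 \cdot 36 = \left(-42 + 24 \cdot 1\right) + 180 = \left(-42 + 24\right) + 180 = -18 + 180 = 162$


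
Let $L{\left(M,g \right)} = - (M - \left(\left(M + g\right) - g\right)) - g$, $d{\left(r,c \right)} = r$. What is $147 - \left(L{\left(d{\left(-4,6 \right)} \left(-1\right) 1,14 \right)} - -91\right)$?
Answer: $70$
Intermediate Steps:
$L{\left(M,g \right)} = - g$ ($L{\left(M,g \right)} = - (M - M) - g = \left(-1\right) 0 - g = 0 - g = - g$)
$147 - \left(L{\left(d{\left(-4,6 \right)} \left(-1\right) 1,14 \right)} - -91\right) = 147 - \left(\left(-1\right) 14 - -91\right) = 147 - \left(-14 + 91\right) = 147 - 77 = 70$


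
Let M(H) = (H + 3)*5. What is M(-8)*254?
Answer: -6350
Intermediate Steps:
M(H) = 15 + 5*H (M(H) = (3 + H)*5 = 15 + 5*H)
M(-8)*254 = (15 + 5*(-8))*254 = (15 - 40)*254 = -25*254 = -6350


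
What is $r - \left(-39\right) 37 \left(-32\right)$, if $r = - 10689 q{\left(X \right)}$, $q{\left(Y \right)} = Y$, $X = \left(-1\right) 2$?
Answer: $-24798$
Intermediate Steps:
$X = -2$
$r = 21378$ ($r = \left(-10689\right) \left(-2\right) = 21378$)
$r - \left(-39\right) 37 \left(-32\right) = 21378 - \left(-39\right) 37 \left(-32\right) = 21378 - \left(-1443\right) \left(-32\right) = 21378 - 46176 = -24798$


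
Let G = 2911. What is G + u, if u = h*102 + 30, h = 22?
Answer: 5185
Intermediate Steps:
u = 2274 (u = 22*102 + 30 = 2244 + 30 = 2274)
G + u = 2911 + 2274 = 5185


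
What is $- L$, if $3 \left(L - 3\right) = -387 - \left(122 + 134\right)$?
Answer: $\frac{634}{3} \approx 211.33$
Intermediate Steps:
$L = - \frac{634}{3}$ ($L = 3 + \frac{-387 - \left(122 + 134\right)}{3} = 3 + \frac{-387 - 256}{3} = 3 + \frac{1}{3} \left(-643\right) = 3 - \frac{643}{3} = - \frac{634}{3} \approx -211.33$)
$- L = \left(-1\right) \left(- \frac{634}{3}\right) = \frac{634}{3}$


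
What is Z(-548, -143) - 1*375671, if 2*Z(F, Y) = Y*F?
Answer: -336489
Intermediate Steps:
Z(F, Y) = F*Y/2 (Z(F, Y) = (Y*F)/2 = (F*Y)/2 = F*Y/2)
Z(-548, -143) - 1*375671 = (½)*(-548)*(-143) - 1*375671 = 39182 - 375671 = -336489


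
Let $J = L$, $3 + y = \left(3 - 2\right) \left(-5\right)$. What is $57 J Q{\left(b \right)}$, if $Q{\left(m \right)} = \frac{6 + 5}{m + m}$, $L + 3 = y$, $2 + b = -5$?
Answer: $\frac{6897}{14} \approx 492.64$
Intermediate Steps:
$b = -7$ ($b = -2 - 5 = -7$)
$y = -8$ ($y = -3 + \left(3 - 2\right) \left(-5\right) = -3 + 1 \left(-5\right) = -3 - 5 = -8$)
$L = -11$ ($L = -3 - 8 = -11$)
$J = -11$
$Q{\left(m \right)} = \frac{11}{2 m}$
$57 J Q{\left(b \right)} = 57 \left(-11\right) \frac{11}{2 \left(-7\right)} = - 627 \cdot \frac{11}{2} \left(- \frac{1}{7}\right) = \left(-627\right) \left(- \frac{11}{14}\right) = \frac{6897}{14}$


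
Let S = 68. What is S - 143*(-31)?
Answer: 4501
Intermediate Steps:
S - 143*(-31) = 68 - 143*(-31) = 68 + 4433 = 4501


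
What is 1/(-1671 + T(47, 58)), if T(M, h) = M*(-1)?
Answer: -1/1718 ≈ -0.00058207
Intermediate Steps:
T(M, h) = -M
1/(-1671 + T(47, 58)) = 1/(-1671 - 1*47) = 1/(-1671 - 47) = 1/(-1718) = -1/1718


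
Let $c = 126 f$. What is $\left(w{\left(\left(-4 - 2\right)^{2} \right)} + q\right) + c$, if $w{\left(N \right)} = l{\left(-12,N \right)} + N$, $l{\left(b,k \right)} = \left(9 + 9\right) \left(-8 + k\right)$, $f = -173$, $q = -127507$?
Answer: $-148765$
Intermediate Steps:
$l{\left(b,k \right)} = -144 + 18 k$ ($l{\left(b,k \right)} = 18 \left(-8 + k\right) = -144 + 18 k$)
$c = -21798$ ($c = 126 \left(-173\right) = -21798$)
$w{\left(N \right)} = -144 + 19 N$ ($w{\left(N \right)} = \left(-144 + 18 N\right) + N = -144 + 19 N$)
$\left(w{\left(\left(-4 - 2\right)^{2} \right)} + q\right) + c = \left(\left(-144 + 19 \left(-4 - 2\right)^{2}\right) - 127507\right) - 21798 = \left(\left(-144 + 19 \left(-6\right)^{2}\right) - 127507\right) - 21798 = \left(\left(-144 + 19 \cdot 36\right) - 127507\right) - 21798 = \left(\left(-144 + 684\right) - 127507\right) - 21798 = \left(540 - 127507\right) - 21798 = -126967 - 21798 = -148765$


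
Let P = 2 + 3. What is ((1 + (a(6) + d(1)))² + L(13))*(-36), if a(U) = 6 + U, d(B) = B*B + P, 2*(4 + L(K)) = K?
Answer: -13086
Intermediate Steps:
L(K) = -4 + K/2
P = 5
d(B) = 5 + B² (d(B) = B*B + 5 = B² + 5 = 5 + B²)
((1 + (a(6) + d(1)))² + L(13))*(-36) = ((1 + ((6 + 6) + (5 + 1²)))² + (-4 + (½)*13))*(-36) = ((1 + (12 + (5 + 1)))² + (-4 + 13/2))*(-36) = ((1 + (12 + 6))² + 5/2)*(-36) = ((1 + 18)² + 5/2)*(-36) = (19² + 5/2)*(-36) = (361 + 5/2)*(-36) = (727/2)*(-36) = -13086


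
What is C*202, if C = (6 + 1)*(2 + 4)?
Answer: 8484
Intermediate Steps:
C = 42 (C = 7*6 = 42)
C*202 = 42*202 = 8484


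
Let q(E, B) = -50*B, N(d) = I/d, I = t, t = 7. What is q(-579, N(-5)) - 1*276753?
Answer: -276683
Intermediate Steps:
I = 7
N(d) = 7/d
q(-579, N(-5)) - 1*276753 = -350/(-5) - 1*276753 = -350*(-1)/5 - 276753 = -50*(-7/5) - 276753 = 70 - 276753 = -276683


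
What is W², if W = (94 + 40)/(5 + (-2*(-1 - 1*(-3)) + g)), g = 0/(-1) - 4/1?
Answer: 17956/9 ≈ 1995.1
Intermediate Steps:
g = -4 (g = 0*(-1) - 4*1 = 0 - 4 = -4)
W = -134/3 (W = (94 + 40)/(5 + (-2*(-1 - 1*(-3)) - 4)) = 134/(5 + (-2*(-1 + 3) - 4)) = 134/(5 + (-2*2 - 4)) = 134/(5 + (-4 - 4)) = 134/(5 - 8) = 134/(-3) = 134*(-⅓) = -134/3 ≈ -44.667)
W² = (-134/3)² = 17956/9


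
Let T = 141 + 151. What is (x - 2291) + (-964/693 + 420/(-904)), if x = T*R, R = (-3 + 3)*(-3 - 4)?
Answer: -359102467/156618 ≈ -2292.9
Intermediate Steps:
R = 0 (R = 0*(-7) = 0)
T = 292
x = 0 (x = 292*0 = 0)
(x - 2291) + (-964/693 + 420/(-904)) = (0 - 2291) + (-964/693 + 420/(-904)) = -2291 + (-964*1/693 + 420*(-1/904)) = -2291 + (-964/693 - 105/226) = -2291 - 290629/156618 = -359102467/156618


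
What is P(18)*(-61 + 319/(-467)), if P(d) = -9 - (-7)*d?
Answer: -3370302/467 ≈ -7216.9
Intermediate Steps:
P(d) = -9 + 7*d
P(18)*(-61 + 319/(-467)) = (-9 + 7*18)*(-61 + 319/(-467)) = (-9 + 126)*(-61 + 319*(-1/467)) = 117*(-61 - 319/467) = 117*(-28806/467) = -3370302/467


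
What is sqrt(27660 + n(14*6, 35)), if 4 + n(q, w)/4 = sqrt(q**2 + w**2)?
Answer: 6*sqrt(778) ≈ 167.36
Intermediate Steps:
n(q, w) = -16 + 4*sqrt(q**2 + w**2)
sqrt(27660 + n(14*6, 35)) = sqrt(27660 + (-16 + 4*sqrt((14*6)**2 + 35**2))) = sqrt(27660 + (-16 + 4*sqrt(84**2 + 1225))) = sqrt(27660 + (-16 + 4*sqrt(7056 + 1225))) = sqrt(27660 + (-16 + 4*sqrt(8281))) = sqrt(27660 + (-16 + 4*91)) = sqrt(27660 + (-16 + 364)) = sqrt(27660 + 348) = sqrt(28008) = 6*sqrt(778)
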